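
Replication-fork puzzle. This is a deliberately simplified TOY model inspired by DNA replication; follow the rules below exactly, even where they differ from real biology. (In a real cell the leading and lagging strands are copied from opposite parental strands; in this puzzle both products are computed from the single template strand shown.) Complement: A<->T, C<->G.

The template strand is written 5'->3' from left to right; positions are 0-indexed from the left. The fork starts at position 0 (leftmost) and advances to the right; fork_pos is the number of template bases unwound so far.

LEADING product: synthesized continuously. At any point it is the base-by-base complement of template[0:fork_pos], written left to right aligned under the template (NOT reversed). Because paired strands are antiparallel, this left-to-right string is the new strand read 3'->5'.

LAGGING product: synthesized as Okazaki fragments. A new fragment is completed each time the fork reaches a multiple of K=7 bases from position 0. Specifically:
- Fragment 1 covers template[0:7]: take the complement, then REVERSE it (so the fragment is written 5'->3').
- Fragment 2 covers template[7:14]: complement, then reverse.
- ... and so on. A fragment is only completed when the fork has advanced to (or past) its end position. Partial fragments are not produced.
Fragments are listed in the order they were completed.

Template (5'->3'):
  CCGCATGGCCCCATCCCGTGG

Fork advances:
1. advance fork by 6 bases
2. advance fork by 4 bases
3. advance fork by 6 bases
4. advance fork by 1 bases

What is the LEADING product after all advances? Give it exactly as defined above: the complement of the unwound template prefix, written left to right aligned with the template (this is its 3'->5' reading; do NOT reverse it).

Step 1: advance 6 -> fork_pos = 0 + 6 = 6.
Step 2: advance 4 -> fork_pos = 6 + 4 = 10.
Step 3: advance 6 -> fork_pos = 10 + 6 = 16.
Step 4: advance 1 -> fork_pos = 16 + 1 = 17.
Unwound prefix: template[0:17] = CCGCATGGCCCCATCCC
Complement it base by base (A<->T, C<->G), keeping left-to-right order:
  [0:5] CCGCA -> GGCGT
  [5:10] TGGCC -> ACCGG
  [10:15] CCATC -> GGTAG
  [15:17] CC -> GG
Concatenate: GGCGTACCGGGGTAGGG (length 17; written aligned with the template, i.e. 3'->5').

Answer: GGCGTACCGGGGTAGGG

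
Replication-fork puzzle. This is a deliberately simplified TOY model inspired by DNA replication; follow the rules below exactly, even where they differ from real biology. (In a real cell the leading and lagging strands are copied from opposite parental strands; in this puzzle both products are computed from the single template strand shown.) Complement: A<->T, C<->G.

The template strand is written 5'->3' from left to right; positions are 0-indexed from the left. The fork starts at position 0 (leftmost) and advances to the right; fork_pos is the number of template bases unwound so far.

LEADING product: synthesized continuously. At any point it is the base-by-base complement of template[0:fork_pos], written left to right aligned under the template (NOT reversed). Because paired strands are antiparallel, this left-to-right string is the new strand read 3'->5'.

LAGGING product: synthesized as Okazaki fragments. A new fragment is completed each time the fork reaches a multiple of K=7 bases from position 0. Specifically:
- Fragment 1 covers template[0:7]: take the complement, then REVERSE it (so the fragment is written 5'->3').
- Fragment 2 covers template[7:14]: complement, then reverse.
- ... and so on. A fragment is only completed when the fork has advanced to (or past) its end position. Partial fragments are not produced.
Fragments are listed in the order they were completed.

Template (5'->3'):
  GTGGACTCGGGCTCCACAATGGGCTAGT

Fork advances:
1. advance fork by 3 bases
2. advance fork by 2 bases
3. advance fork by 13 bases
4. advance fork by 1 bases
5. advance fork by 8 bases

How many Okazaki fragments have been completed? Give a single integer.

Answer: 3

Derivation:
Step 1: advance 3 -> fork_pos = 0 + 3 = 3. Next multiple of 7 is 7 (not reached); still 0 fragment(s).
Step 2: advance 2 -> fork_pos = 3 + 2 = 5. Next multiple of 7 is 7 (not reached); still 0 fragment(s).
Step 3: advance 13 -> fork_pos = 5 + 13 = 18. Reached multiple(s) of 7: 7, 14 -> fragments 1-2 completed (2 total).
Step 4: advance 1 -> fork_pos = 18 + 1 = 19. Next multiple of 7 is 21 (not reached); still 2 fragment(s).
Step 5: advance 8 -> fork_pos = 19 + 8 = 27. Reached multiple(s) of 7: 21 -> fragment 3 completed (3 total).
Check: final fork_pos = 27; the multiples of 7 that are <= 27 are 7..21 -> 27 // 7 = 3 completed fragment(s).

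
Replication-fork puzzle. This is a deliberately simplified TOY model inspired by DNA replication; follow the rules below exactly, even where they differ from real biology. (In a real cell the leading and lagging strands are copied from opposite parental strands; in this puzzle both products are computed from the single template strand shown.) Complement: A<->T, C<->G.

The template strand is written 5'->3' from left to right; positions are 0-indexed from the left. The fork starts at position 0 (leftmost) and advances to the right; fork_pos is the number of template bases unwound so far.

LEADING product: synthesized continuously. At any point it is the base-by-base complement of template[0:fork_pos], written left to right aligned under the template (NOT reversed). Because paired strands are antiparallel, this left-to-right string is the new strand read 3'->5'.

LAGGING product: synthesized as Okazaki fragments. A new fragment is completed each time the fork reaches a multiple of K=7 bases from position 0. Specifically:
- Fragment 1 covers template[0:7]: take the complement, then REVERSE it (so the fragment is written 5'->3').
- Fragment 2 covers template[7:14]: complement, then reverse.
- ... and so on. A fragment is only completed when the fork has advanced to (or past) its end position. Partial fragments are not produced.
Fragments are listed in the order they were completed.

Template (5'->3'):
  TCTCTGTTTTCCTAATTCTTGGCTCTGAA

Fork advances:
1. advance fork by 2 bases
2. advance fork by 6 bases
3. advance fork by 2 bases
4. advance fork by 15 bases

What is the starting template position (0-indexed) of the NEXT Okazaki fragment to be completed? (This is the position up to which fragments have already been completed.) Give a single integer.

Answer: 21

Derivation:
Step 1: advance 2 -> fork_pos = 0 + 2 = 2. Next multiple of 7 is 7 (not reached); still 0 fragment(s).
Step 2: advance 6 -> fork_pos = 2 + 6 = 8. Reached multiple(s) of 7: 7 -> fragment 1 completed (1 total).
Step 3: advance 2 -> fork_pos = 8 + 2 = 10. Next multiple of 7 is 14 (not reached); still 1 fragment(s).
Step 4: advance 15 -> fork_pos = 10 + 15 = 25. Reached multiple(s) of 7: 14, 21 -> fragments 2-3 completed (3 total).
3 fragment(s) completed, covering template[0:21] (3 x 7 = 21). The next fragment, fragment 4, covers template[21:28], so it starts at position 21.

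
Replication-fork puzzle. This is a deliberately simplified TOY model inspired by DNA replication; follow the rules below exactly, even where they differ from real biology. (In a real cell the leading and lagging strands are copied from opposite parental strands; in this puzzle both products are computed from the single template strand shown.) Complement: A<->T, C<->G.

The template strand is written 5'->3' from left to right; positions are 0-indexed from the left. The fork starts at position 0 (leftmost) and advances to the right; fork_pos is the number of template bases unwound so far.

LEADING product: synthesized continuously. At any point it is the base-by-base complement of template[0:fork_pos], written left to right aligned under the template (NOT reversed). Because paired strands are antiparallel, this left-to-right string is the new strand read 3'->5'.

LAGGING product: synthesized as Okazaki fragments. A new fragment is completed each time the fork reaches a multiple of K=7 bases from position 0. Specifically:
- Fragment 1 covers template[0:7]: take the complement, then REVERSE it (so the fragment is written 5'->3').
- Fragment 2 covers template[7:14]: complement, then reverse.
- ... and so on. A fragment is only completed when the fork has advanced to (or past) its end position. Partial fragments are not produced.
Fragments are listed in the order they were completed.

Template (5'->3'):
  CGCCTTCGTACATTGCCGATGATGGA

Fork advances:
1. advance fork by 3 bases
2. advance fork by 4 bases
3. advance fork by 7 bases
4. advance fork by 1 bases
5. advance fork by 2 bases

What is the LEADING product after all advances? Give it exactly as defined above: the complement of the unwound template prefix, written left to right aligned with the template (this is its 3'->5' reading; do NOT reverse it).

Step 1: advance 3 -> fork_pos = 0 + 3 = 3.
Step 2: advance 4 -> fork_pos = 3 + 4 = 7.
Step 3: advance 7 -> fork_pos = 7 + 7 = 14.
Step 4: advance 1 -> fork_pos = 14 + 1 = 15.
Step 5: advance 2 -> fork_pos = 15 + 2 = 17.
Unwound prefix: template[0:17] = CGCCTTCGTACATTGCC
Complement it base by base (A<->T, C<->G), keeping left-to-right order:
  [0:5] CGCCT -> GCGGA
  [5:10] TCGTA -> AGCAT
  [10:15] CATTG -> GTAAC
  [15:17] CC -> GG
Concatenate: GCGGAAGCATGTAACGG (length 17; written aligned with the template, i.e. 3'->5').

Answer: GCGGAAGCATGTAACGG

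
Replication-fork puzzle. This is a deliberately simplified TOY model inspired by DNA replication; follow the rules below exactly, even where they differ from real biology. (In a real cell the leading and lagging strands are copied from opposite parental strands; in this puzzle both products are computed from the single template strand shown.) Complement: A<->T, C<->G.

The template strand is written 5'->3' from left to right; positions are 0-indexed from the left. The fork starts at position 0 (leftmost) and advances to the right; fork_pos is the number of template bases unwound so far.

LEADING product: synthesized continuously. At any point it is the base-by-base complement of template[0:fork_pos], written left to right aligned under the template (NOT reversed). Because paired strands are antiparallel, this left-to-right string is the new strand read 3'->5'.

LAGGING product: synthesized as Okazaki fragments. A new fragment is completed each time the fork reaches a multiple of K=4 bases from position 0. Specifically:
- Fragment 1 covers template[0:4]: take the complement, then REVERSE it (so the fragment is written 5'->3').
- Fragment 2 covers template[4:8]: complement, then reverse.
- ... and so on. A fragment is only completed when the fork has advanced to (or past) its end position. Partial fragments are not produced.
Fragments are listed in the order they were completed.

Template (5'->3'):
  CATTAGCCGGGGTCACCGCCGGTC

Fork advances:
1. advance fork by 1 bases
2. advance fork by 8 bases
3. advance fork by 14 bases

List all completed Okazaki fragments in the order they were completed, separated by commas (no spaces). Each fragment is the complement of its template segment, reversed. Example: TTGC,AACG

Step 1: advance 1 -> fork_pos = 0 + 1 = 1. Next multiple of 4 is 4 (not reached); still 0 fragment(s).
Step 2: advance 8 -> fork_pos = 1 + 8 = 9. Reached multiple(s) of 4: 4, 8 -> fragments 1-2 completed (2 total).
Step 3: advance 14 -> fork_pos = 9 + 14 = 23. Reached multiple(s) of 4: 12, 16, 20 -> fragments 3-5 completed (5 total).
Final fork_pos = 23, so 5 fragment(s) are complete. Build each: template segment -> complement -> reverse.
Fragment 1: template[0:4] = CATT -> complement GTAA -> reversed AATG
Fragment 2: template[4:8] = AGCC -> complement TCGG -> reversed GGCT
Fragment 3: template[8:12] = GGGG -> complement CCCC -> reversed CCCC
Fragment 4: template[12:16] = TCAC -> complement AGTG -> reversed GTGA
Fragment 5: template[16:20] = CGCC -> complement GCGG -> reversed GGCG

Answer: AATG,GGCT,CCCC,GTGA,GGCG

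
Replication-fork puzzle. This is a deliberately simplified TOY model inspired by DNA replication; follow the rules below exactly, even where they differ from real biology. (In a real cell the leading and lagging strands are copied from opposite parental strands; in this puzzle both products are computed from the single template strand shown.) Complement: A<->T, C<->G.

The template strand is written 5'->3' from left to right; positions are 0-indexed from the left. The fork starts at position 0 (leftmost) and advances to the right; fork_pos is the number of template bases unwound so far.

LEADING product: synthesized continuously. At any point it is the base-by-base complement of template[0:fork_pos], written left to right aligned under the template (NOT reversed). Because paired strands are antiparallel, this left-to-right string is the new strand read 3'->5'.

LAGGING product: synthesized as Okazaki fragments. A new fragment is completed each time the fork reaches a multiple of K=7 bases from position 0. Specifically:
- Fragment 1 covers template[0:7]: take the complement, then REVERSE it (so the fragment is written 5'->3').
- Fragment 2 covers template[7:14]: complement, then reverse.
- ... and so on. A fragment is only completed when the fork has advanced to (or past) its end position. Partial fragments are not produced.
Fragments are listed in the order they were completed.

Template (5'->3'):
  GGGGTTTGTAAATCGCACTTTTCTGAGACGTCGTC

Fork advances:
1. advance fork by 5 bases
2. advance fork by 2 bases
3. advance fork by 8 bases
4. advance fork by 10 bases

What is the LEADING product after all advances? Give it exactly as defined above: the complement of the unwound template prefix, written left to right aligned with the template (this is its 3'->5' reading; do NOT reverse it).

Step 1: advance 5 -> fork_pos = 0 + 5 = 5.
Step 2: advance 2 -> fork_pos = 5 + 2 = 7.
Step 3: advance 8 -> fork_pos = 7 + 8 = 15.
Step 4: advance 10 -> fork_pos = 15 + 10 = 25.
Unwound prefix: template[0:25] = GGGGTTTGTAAATCGCACTTTTCTG
Complement it base by base (A<->T, C<->G), keeping left-to-right order:
  [0:5] GGGGT -> CCCCA
  [5:10] TTGTA -> AACAT
  [10:15] AATCG -> TTAGC
  [15:20] CACTT -> GTGAA
  [20:25] TTCTG -> AAGAC
Concatenate: CCCCAAACATTTAGCGTGAAAAGAC (length 25; written aligned with the template, i.e. 3'->5').

Answer: CCCCAAACATTTAGCGTGAAAAGAC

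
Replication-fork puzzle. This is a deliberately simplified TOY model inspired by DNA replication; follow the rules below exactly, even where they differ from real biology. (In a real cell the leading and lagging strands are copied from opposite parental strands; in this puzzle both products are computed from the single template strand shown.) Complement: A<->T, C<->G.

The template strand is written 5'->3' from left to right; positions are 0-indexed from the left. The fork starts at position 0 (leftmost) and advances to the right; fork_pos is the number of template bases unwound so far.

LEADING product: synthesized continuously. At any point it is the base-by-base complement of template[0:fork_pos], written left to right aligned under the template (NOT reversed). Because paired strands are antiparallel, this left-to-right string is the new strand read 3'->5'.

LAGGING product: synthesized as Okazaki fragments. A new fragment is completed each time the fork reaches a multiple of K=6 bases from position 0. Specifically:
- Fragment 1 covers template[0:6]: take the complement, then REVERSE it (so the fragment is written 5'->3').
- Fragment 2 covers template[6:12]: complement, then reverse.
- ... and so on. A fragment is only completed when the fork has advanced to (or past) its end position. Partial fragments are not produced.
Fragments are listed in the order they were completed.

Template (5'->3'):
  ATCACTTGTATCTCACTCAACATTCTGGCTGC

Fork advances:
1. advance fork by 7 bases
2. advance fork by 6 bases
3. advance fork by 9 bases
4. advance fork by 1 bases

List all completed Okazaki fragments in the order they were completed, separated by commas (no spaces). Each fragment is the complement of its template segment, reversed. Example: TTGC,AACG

Step 1: advance 7 -> fork_pos = 0 + 7 = 7. Reached multiple(s) of 6: 6 -> fragment 1 completed (1 total).
Step 2: advance 6 -> fork_pos = 7 + 6 = 13. Reached multiple(s) of 6: 12 -> fragment 2 completed (2 total).
Step 3: advance 9 -> fork_pos = 13 + 9 = 22. Reached multiple(s) of 6: 18 -> fragment 3 completed (3 total).
Step 4: advance 1 -> fork_pos = 22 + 1 = 23. Next multiple of 6 is 24 (not reached); still 3 fragment(s).
Final fork_pos = 23, so 3 fragment(s) are complete. Build each: template segment -> complement -> reverse.
Fragment 1: template[0:6] = ATCACT -> complement TAGTGA -> reversed AGTGAT
Fragment 2: template[6:12] = TGTATC -> complement ACATAG -> reversed GATACA
Fragment 3: template[12:18] = TCACTC -> complement AGTGAG -> reversed GAGTGA

Answer: AGTGAT,GATACA,GAGTGA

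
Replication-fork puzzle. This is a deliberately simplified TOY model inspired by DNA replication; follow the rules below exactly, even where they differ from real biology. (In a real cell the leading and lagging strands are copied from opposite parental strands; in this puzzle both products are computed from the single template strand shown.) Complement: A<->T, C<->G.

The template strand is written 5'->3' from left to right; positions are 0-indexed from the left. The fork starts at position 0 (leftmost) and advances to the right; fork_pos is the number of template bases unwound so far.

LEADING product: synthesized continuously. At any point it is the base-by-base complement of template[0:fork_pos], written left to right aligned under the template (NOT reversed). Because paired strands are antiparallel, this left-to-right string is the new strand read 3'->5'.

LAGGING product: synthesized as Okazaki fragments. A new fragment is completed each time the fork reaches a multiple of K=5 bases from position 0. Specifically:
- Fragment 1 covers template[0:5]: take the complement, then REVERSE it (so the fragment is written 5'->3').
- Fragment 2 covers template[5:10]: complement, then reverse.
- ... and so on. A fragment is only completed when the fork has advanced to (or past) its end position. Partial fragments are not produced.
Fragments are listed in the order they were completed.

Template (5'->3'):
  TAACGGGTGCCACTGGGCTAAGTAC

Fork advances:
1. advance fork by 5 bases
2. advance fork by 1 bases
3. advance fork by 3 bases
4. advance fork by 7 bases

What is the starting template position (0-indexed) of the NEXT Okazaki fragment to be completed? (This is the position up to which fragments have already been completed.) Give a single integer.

Step 1: advance 5 -> fork_pos = 0 + 5 = 5. Reached multiple(s) of 5: 5 -> fragment 1 completed (1 total).
Step 2: advance 1 -> fork_pos = 5 + 1 = 6. Next multiple of 5 is 10 (not reached); still 1 fragment(s).
Step 3: advance 3 -> fork_pos = 6 + 3 = 9. Next multiple of 5 is 10 (not reached); still 1 fragment(s).
Step 4: advance 7 -> fork_pos = 9 + 7 = 16. Reached multiple(s) of 5: 10, 15 -> fragments 2-3 completed (3 total).
3 fragment(s) completed, covering template[0:15] (3 x 5 = 15). The next fragment, fragment 4, covers template[15:20], so it starts at position 15.

Answer: 15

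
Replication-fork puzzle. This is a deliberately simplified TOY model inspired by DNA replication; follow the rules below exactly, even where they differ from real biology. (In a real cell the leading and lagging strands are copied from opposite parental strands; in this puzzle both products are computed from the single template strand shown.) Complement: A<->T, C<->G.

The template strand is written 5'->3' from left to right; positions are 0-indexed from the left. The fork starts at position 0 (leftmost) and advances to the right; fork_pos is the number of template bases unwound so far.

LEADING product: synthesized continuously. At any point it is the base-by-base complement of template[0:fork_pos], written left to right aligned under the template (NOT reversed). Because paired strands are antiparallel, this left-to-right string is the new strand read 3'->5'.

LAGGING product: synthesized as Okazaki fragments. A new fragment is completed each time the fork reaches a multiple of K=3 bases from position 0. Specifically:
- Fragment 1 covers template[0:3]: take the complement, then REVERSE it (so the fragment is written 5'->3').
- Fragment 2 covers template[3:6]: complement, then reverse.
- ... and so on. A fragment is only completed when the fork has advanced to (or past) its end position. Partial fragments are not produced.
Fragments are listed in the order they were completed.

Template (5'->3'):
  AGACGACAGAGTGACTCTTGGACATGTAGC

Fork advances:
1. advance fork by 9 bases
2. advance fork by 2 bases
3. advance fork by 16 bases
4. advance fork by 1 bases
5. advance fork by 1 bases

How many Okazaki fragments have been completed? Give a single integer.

Answer: 9

Derivation:
Step 1: advance 9 -> fork_pos = 0 + 9 = 9. Reached multiple(s) of 3: 3, 6, 9 -> fragments 1-3 completed (3 total).
Step 2: advance 2 -> fork_pos = 9 + 2 = 11. Next multiple of 3 is 12 (not reached); still 3 fragment(s).
Step 3: advance 16 -> fork_pos = 11 + 16 = 27. Reached multiple(s) of 3: 12, 15, 18, 21, 24, 27 -> fragments 4-9 completed (9 total).
Step 4: advance 1 -> fork_pos = 27 + 1 = 28. Next multiple of 3 is 30 (not reached); still 9 fragment(s).
Step 5: advance 1 -> fork_pos = 28 + 1 = 29. Next multiple of 3 is 30 (not reached); still 9 fragment(s).
Check: final fork_pos = 29; the multiples of 3 that are <= 29 are 3..27 -> 29 // 3 = 9 completed fragment(s).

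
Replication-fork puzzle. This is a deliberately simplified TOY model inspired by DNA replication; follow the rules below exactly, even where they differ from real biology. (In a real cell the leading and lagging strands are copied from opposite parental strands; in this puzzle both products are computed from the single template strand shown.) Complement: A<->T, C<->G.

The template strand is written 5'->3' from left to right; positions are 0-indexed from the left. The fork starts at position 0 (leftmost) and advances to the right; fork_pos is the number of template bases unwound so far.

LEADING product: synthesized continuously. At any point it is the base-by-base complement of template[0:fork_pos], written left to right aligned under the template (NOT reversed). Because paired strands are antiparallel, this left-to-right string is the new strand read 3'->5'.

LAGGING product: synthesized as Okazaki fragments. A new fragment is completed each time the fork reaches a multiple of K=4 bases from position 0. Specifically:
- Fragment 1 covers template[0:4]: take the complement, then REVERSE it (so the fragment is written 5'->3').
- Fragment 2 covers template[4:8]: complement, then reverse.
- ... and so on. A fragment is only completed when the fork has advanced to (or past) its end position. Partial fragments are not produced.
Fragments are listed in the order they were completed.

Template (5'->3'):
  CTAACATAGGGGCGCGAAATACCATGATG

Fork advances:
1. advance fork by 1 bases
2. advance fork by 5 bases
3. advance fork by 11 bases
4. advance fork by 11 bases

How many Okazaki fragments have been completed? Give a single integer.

Step 1: advance 1 -> fork_pos = 0 + 1 = 1. Next multiple of 4 is 4 (not reached); still 0 fragment(s).
Step 2: advance 5 -> fork_pos = 1 + 5 = 6. Reached multiple(s) of 4: 4 -> fragment 1 completed (1 total).
Step 3: advance 11 -> fork_pos = 6 + 11 = 17. Reached multiple(s) of 4: 8, 12, 16 -> fragments 2-4 completed (4 total).
Step 4: advance 11 -> fork_pos = 17 + 11 = 28. Reached multiple(s) of 4: 20, 24, 28 -> fragments 5-7 completed (7 total).
Check: final fork_pos = 28; the multiples of 4 that are <= 28 are 4..28 -> 28 // 4 = 7 completed fragment(s).

Answer: 7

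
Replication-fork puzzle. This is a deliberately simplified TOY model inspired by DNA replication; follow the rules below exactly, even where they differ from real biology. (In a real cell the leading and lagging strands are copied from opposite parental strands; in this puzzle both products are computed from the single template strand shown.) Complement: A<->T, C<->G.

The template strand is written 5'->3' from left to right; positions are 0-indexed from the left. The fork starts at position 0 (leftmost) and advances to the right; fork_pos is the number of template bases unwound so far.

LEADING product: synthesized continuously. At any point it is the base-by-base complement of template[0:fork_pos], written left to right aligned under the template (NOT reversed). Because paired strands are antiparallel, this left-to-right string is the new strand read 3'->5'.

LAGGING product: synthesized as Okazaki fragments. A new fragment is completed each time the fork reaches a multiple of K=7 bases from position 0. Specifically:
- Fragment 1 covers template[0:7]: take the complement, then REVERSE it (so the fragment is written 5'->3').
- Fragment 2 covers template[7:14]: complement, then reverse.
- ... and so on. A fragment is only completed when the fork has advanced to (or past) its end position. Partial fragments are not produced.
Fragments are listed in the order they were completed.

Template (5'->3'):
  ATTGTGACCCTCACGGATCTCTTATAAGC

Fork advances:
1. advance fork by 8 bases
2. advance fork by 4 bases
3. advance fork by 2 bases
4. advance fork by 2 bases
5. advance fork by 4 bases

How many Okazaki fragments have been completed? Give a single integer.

Step 1: advance 8 -> fork_pos = 0 + 8 = 8. Reached multiple(s) of 7: 7 -> fragment 1 completed (1 total).
Step 2: advance 4 -> fork_pos = 8 + 4 = 12. Next multiple of 7 is 14 (not reached); still 1 fragment(s).
Step 3: advance 2 -> fork_pos = 12 + 2 = 14. Reached multiple(s) of 7: 14 -> fragment 2 completed (2 total).
Step 4: advance 2 -> fork_pos = 14 + 2 = 16. Next multiple of 7 is 21 (not reached); still 2 fragment(s).
Step 5: advance 4 -> fork_pos = 16 + 4 = 20. Next multiple of 7 is 21 (not reached); still 2 fragment(s).
Check: final fork_pos = 20; the multiples of 7 that are <= 20 are 7..14 -> 20 // 7 = 2 completed fragment(s).

Answer: 2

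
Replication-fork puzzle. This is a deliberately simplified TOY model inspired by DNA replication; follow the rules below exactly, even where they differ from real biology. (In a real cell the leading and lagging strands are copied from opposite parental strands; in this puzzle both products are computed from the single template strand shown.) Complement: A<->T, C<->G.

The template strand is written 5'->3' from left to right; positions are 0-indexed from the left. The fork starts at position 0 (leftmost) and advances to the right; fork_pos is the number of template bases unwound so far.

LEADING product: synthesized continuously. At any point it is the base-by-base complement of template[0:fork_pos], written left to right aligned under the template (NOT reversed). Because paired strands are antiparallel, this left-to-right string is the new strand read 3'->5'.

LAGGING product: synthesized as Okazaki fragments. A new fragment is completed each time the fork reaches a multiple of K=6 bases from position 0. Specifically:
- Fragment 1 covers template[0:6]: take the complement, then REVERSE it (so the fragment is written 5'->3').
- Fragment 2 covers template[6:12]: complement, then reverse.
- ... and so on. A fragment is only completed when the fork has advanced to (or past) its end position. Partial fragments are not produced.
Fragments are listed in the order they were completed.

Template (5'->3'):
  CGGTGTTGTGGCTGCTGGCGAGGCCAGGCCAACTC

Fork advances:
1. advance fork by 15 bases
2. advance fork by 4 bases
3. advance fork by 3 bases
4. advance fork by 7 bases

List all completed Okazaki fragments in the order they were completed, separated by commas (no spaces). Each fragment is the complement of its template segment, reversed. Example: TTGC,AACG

Answer: ACACCG,GCCACA,CCAGCA,GCCTCG

Derivation:
Step 1: advance 15 -> fork_pos = 0 + 15 = 15. Reached multiple(s) of 6: 6, 12 -> fragments 1-2 completed (2 total).
Step 2: advance 4 -> fork_pos = 15 + 4 = 19. Reached multiple(s) of 6: 18 -> fragment 3 completed (3 total).
Step 3: advance 3 -> fork_pos = 19 + 3 = 22. Next multiple of 6 is 24 (not reached); still 3 fragment(s).
Step 4: advance 7 -> fork_pos = 22 + 7 = 29. Reached multiple(s) of 6: 24 -> fragment 4 completed (4 total).
Final fork_pos = 29, so 4 fragment(s) are complete. Build each: template segment -> complement -> reverse.
Fragment 1: template[0:6] = CGGTGT -> complement GCCACA -> reversed ACACCG
Fragment 2: template[6:12] = TGTGGC -> complement ACACCG -> reversed GCCACA
Fragment 3: template[12:18] = TGCTGG -> complement ACGACC -> reversed CCAGCA
Fragment 4: template[18:24] = CGAGGC -> complement GCTCCG -> reversed GCCTCG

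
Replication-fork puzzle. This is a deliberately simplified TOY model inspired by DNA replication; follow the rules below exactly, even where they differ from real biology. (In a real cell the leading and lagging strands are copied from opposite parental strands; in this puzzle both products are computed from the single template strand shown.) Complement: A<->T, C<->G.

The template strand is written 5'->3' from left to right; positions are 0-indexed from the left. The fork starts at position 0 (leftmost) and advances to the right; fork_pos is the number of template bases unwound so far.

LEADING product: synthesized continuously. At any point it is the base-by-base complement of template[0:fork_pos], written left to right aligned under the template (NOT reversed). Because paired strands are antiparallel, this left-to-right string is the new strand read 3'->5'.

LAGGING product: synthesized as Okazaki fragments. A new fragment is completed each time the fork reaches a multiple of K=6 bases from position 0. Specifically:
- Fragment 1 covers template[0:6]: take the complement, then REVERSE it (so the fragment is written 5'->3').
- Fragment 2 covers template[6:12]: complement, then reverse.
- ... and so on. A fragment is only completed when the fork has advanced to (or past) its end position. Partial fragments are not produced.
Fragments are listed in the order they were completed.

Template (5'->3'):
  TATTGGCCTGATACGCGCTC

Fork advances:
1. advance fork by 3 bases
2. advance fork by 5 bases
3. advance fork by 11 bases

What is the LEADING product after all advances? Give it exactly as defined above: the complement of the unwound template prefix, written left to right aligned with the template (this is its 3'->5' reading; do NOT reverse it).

Step 1: advance 3 -> fork_pos = 0 + 3 = 3.
Step 2: advance 5 -> fork_pos = 3 + 5 = 8.
Step 3: advance 11 -> fork_pos = 8 + 11 = 19.
Unwound prefix: template[0:19] = TATTGGCCTGATACGCGCT
Complement it base by base (A<->T, C<->G), keeping left-to-right order:
  [0:5] TATTG -> ATAAC
  [5:10] GCCTG -> CGGAC
  [10:15] ATACG -> TATGC
  [15:19] CGCT -> GCGA
Concatenate: ATAACCGGACTATGCGCGA (length 19; written aligned with the template, i.e. 3'->5').

Answer: ATAACCGGACTATGCGCGA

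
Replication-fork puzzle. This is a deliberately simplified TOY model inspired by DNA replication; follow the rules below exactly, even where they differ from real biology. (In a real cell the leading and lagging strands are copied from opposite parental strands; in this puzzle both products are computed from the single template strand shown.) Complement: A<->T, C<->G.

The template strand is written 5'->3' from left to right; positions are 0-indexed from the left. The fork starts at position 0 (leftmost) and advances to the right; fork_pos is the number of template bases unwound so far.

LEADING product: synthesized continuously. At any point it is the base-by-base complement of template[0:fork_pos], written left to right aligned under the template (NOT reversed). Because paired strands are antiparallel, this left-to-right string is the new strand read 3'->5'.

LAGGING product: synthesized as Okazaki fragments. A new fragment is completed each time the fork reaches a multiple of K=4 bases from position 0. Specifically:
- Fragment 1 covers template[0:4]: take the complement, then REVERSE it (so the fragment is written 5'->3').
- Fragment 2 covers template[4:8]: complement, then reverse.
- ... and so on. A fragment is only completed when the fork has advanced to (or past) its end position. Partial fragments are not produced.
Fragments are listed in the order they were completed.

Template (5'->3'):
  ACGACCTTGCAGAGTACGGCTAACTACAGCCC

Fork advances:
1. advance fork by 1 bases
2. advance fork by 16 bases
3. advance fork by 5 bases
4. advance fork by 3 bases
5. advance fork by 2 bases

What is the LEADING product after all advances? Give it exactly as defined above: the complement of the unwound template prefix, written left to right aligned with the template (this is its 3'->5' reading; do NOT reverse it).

Answer: TGCTGGAACGTCTCATGCCGATTGATG

Derivation:
Step 1: advance 1 -> fork_pos = 0 + 1 = 1.
Step 2: advance 16 -> fork_pos = 1 + 16 = 17.
Step 3: advance 5 -> fork_pos = 17 + 5 = 22.
Step 4: advance 3 -> fork_pos = 22 + 3 = 25.
Step 5: advance 2 -> fork_pos = 25 + 2 = 27.
Unwound prefix: template[0:27] = ACGACCTTGCAGAGTACGGCTAACTAC
Complement it base by base (A<->T, C<->G), keeping left-to-right order:
  [0:5] ACGAC -> TGCTG
  [5:10] CTTGC -> GAACG
  [10:15] AGAGT -> TCTCA
  [15:20] ACGGC -> TGCCG
  [20:25] TAACT -> ATTGA
  [25:27] AC -> TG
Concatenate: TGCTGGAACGTCTCATGCCGATTGATG (length 27; written aligned with the template, i.e. 3'->5').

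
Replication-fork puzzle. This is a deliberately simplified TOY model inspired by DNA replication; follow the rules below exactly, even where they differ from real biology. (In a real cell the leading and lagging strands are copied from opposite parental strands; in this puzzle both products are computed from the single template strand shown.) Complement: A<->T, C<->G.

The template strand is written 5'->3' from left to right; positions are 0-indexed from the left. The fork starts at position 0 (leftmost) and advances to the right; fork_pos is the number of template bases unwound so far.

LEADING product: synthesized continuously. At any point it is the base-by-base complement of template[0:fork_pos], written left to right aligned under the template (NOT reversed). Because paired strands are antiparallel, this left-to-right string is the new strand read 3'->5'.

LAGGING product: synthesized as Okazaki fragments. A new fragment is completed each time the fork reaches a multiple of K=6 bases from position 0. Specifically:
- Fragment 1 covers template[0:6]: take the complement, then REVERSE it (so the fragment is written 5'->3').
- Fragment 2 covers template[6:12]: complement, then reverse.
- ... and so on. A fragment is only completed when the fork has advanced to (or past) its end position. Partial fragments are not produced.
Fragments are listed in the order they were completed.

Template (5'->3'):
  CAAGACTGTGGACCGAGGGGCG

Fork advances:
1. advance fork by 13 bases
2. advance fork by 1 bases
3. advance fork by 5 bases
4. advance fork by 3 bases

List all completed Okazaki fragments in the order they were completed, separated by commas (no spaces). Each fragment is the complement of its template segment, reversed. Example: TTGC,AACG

Step 1: advance 13 -> fork_pos = 0 + 13 = 13. Reached multiple(s) of 6: 6, 12 -> fragments 1-2 completed (2 total).
Step 2: advance 1 -> fork_pos = 13 + 1 = 14. Next multiple of 6 is 18 (not reached); still 2 fragment(s).
Step 3: advance 5 -> fork_pos = 14 + 5 = 19. Reached multiple(s) of 6: 18 -> fragment 3 completed (3 total).
Step 4: advance 3 -> fork_pos = 19 + 3 = 22. Next multiple of 6 is 24 (not reached); still 3 fragment(s).
Final fork_pos = 22, so 3 fragment(s) are complete. Build each: template segment -> complement -> reverse.
Fragment 1: template[0:6] = CAAGAC -> complement GTTCTG -> reversed GTCTTG
Fragment 2: template[6:12] = TGTGGA -> complement ACACCT -> reversed TCCACA
Fragment 3: template[12:18] = CCGAGG -> complement GGCTCC -> reversed CCTCGG

Answer: GTCTTG,TCCACA,CCTCGG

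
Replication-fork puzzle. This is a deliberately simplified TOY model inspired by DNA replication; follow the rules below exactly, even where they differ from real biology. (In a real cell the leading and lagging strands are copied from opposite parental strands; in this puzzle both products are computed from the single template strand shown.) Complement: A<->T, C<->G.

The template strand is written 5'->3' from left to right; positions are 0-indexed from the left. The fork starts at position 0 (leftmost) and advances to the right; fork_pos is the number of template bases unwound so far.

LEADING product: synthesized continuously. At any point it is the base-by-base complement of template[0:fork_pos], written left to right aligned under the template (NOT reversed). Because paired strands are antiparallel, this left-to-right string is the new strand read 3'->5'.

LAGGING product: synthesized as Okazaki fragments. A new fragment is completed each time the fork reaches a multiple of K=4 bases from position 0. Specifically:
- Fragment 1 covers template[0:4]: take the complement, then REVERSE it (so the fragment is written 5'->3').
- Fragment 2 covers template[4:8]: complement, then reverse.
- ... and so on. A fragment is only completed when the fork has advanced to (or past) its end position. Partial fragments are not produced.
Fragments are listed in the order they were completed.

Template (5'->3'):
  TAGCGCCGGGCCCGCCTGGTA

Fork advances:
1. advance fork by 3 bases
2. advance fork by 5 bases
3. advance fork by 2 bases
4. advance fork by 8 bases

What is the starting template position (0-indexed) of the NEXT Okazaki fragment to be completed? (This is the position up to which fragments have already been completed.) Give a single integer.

Step 1: advance 3 -> fork_pos = 0 + 3 = 3. Next multiple of 4 is 4 (not reached); still 0 fragment(s).
Step 2: advance 5 -> fork_pos = 3 + 5 = 8. Reached multiple(s) of 4: 4, 8 -> fragments 1-2 completed (2 total).
Step 3: advance 2 -> fork_pos = 8 + 2 = 10. Next multiple of 4 is 12 (not reached); still 2 fragment(s).
Step 4: advance 8 -> fork_pos = 10 + 8 = 18. Reached multiple(s) of 4: 12, 16 -> fragments 3-4 completed (4 total).
4 fragment(s) completed, covering template[0:16] (4 x 4 = 16). The next fragment, fragment 5, covers template[16:20], so it starts at position 16.

Answer: 16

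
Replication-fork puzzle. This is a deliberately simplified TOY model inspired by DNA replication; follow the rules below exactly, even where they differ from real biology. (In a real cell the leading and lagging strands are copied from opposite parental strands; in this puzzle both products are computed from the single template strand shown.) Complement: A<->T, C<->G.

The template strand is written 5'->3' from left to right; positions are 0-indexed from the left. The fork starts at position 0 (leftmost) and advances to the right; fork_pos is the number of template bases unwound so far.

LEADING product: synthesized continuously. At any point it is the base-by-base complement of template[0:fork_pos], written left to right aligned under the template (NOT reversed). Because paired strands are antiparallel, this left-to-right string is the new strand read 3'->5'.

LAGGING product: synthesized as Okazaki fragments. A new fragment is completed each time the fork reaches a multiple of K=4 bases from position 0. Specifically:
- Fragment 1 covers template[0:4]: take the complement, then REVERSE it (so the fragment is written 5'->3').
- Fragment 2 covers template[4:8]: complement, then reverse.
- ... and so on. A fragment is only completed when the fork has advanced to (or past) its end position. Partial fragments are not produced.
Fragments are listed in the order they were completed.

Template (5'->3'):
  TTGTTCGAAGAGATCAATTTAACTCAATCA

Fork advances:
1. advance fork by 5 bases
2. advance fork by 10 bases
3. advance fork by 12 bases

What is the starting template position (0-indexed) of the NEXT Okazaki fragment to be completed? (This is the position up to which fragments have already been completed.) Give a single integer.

Step 1: advance 5 -> fork_pos = 0 + 5 = 5. Reached multiple(s) of 4: 4 -> fragment 1 completed (1 total).
Step 2: advance 10 -> fork_pos = 5 + 10 = 15. Reached multiple(s) of 4: 8, 12 -> fragments 2-3 completed (3 total).
Step 3: advance 12 -> fork_pos = 15 + 12 = 27. Reached multiple(s) of 4: 16, 20, 24 -> fragments 4-6 completed (6 total).
6 fragment(s) completed, covering template[0:24] (6 x 4 = 24). The next fragment, fragment 7, covers template[24:28], so it starts at position 24.

Answer: 24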